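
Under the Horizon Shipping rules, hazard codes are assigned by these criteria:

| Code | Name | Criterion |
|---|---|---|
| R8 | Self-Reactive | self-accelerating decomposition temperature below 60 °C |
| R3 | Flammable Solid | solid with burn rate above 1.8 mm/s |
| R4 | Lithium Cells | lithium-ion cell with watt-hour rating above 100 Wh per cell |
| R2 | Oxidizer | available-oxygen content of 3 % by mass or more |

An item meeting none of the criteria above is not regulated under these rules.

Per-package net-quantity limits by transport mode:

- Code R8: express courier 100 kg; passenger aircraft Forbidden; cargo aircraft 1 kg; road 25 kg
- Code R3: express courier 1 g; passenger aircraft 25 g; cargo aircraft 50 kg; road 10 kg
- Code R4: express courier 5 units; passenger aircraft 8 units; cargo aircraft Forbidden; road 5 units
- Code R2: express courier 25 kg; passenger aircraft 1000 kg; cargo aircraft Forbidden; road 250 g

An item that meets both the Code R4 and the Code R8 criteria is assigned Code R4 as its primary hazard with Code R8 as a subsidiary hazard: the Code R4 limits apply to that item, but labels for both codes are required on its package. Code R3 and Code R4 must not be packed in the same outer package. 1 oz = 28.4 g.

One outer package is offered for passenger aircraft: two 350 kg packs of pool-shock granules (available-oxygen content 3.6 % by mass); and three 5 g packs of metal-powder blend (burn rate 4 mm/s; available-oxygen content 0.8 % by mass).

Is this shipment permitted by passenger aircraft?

Pool-shock granules: available-oxygen content 3.6 % by mass ≥ 3 % by mass → Code R2 (Oxidizer).
Metal-powder blend: burn rate 4 mm/s > 1.8 mm/s → Code R3 (Flammable Solid).
Code R3 quantity: three 5 g packs = 15 g.
15 g ≤ 25 g (passenger aircraft limit, Code R3) — within limit.
Code R2 quantity: two 350 kg packs = 700 kg.
700 kg is within the passenger aircraft limit of 1000 kg for Code R2.
The segregation rule (Code R3 with Code R4) does not apply to Code R3 with Code R2.
Every hazard code is within its passenger aircraft limit and no segregation rule is violated.

Yes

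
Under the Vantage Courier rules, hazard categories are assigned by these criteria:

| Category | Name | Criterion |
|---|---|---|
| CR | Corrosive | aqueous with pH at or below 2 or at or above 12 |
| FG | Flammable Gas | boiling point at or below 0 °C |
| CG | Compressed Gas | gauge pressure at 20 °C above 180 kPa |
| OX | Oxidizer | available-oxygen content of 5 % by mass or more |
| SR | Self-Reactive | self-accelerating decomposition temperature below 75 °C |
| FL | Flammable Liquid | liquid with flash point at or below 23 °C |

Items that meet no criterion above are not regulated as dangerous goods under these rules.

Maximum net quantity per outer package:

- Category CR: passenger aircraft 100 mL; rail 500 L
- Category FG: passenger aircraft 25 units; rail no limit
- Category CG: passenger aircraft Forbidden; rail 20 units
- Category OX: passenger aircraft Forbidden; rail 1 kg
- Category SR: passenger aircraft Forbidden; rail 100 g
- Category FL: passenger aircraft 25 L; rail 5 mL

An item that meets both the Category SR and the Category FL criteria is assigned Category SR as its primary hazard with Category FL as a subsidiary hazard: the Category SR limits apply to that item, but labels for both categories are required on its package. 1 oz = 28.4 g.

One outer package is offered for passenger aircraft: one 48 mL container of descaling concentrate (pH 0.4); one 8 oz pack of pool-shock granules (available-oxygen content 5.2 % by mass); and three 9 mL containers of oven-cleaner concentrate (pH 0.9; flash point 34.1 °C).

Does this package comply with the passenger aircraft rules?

The descaling concentrate has pH 0.4, which is ≤ 2, so it is Category CR (Corrosive).
The pool-shock granules have available-oxygen content 5.2 % by mass, which is ≥ 5 % by mass, so they are Category OX (Oxidizer).
Oven-cleaner concentrate: pH 0.9 ≤ 2 → Category CR (Corrosive).
Total Category CR: 48 mL + (three 9 mL containers = 27 mL) = 75 mL.
75 mL ≤ 100 mL (passenger aircraft limit, Category CR) — within limit.
Category OX quantity: one 8 oz pack = 227.2 g.
By passenger aircraft, Category OX is Forbidden regardless of quantity.

No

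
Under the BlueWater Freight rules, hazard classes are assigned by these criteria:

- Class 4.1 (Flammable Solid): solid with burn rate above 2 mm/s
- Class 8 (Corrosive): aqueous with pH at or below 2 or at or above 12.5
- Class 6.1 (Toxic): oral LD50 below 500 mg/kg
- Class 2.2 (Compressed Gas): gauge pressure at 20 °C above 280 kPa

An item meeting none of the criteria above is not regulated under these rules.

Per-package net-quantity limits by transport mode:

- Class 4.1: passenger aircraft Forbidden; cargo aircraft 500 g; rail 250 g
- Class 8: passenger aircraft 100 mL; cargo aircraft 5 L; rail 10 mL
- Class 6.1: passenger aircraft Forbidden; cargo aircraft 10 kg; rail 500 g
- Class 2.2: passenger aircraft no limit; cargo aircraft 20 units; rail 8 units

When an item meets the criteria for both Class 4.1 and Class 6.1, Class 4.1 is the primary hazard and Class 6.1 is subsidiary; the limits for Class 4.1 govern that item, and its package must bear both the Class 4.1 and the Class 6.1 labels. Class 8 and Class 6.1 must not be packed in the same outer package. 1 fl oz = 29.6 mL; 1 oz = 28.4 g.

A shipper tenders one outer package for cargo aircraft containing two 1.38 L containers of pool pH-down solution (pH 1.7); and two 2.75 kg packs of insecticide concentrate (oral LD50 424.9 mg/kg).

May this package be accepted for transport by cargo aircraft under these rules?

No

pH 1.7 meets the Class 8 criterion (Corrosive), so the pool pH-down solution is Class 8.
Insecticide concentrate: oral LD50 424.9 mg/kg < 500 mg/kg → Class 6.1 (Toxic).
Class 8 quantity: two 1.38 L containers = 2.76 L.
2.76 L is within the cargo aircraft limit of 5 L for Class 8.
Class 6.1 quantity: two 2.75 kg packs = 5.5 kg.
5.5 kg ≤ 10 kg (cargo aircraft limit, Class 6.1) — within limit.
Class 8 and Class 6.1 may not share an outer package.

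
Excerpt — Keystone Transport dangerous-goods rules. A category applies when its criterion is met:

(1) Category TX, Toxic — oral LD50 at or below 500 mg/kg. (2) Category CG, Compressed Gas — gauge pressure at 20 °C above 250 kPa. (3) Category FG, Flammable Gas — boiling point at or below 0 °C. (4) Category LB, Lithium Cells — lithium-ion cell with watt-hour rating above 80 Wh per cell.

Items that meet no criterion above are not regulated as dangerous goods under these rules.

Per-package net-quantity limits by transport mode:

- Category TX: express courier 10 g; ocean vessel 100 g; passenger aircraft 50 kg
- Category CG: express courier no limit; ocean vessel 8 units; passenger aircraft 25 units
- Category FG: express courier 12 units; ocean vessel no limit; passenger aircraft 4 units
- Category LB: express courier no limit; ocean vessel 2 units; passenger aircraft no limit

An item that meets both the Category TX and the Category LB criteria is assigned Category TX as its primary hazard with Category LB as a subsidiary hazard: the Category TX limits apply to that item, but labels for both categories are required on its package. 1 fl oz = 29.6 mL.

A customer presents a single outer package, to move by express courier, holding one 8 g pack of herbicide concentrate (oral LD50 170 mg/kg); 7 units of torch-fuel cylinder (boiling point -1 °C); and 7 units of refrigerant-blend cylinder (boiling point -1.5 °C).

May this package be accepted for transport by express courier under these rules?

With oral LD50 170 mg/kg (≤ 500 mg/kg), the herbicide concentrate falls in Category TX.
The torch-fuel cylinder has boiling point -1 °C, which is ≤ 0 °C, so it is Category FG (Flammable Gas).
With boiling point -1.5 °C (≤ 0 °C), the refrigerant-blend cylinder falls in Category FG.
Category FG net quantity: 7 units + 7 units = 14 units.
That exceeds the Category FG express courier limit of 12 units.
Category TX quantity: 8 g.
8 g ≤ 10 g (express courier limit, Category TX) — within limit.

No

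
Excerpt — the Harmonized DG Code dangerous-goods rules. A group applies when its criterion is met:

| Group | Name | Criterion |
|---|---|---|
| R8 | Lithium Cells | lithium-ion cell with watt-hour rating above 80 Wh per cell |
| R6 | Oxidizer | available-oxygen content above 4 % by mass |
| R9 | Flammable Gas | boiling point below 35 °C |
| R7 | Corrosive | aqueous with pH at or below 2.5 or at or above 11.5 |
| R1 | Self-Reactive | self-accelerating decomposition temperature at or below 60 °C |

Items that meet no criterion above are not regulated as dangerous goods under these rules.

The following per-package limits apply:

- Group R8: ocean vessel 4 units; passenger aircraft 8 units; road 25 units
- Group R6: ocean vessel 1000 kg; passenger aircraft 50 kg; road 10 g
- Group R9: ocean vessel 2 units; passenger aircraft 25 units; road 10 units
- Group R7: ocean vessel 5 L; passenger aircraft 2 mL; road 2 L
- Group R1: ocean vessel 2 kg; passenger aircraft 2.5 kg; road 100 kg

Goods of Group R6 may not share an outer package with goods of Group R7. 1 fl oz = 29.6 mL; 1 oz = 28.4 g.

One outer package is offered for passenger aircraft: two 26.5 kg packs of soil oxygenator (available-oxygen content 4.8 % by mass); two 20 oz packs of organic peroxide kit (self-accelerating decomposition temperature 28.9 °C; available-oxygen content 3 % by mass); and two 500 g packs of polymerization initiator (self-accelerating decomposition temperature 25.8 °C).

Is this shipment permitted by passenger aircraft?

The soil oxygenator has available-oxygen content 4.8 % by mass, which is > 4 % by mass, so it is Group R6 (Oxidizer).
Self-accelerating decomposition temperature 28.9 °C meets the Group R1 criterion (Self-Reactive), so the organic peroxide kit is Group R1.
Polymerization initiator: self-accelerating decomposition temperature 25.8 °C ≤ 60 °C → Group R1 (Self-Reactive).
Group R6 quantity: two 26.5 kg packs = 53 kg.
That exceeds the Group R6 passenger aircraft limit of 50 kg.
Group R1 net quantity: (two 20 oz packs = 1.136 kg) + (two 500 g packs = 1 kg) = 2.136 kg.
2.136 kg is within the passenger aircraft limit of 2.5 kg for Group R1.
The segregation rule (Group R6 with Group R7) does not apply to Group R6 with Group R1.

No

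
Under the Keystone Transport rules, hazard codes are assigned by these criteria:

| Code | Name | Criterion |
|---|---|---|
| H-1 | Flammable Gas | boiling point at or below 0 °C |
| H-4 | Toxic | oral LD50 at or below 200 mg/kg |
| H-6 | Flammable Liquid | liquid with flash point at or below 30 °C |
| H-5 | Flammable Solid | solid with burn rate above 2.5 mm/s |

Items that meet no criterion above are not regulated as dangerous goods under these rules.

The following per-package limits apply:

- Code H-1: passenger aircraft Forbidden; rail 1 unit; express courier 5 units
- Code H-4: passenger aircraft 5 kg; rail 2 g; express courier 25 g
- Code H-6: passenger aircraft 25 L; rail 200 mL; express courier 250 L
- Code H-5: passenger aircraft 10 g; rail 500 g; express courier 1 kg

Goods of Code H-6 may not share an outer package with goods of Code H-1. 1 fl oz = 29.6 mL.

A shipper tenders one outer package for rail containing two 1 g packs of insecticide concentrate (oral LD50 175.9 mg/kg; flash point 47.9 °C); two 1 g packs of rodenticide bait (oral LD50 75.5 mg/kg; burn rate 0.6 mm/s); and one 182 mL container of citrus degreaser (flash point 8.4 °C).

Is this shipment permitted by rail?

Insecticide concentrate: oral LD50 175.9 mg/kg ≤ 200 mg/kg → Code H-4 (Toxic).
Oral LD50 75.5 mg/kg meets the Code H-4 criterion (Toxic), so the rodenticide bait is Code H-4.
With flash point 8.4 °C (≤ 30 °C), the citrus degreaser falls in Code H-6.
Code H-4 net quantity: (two 1 g packs = 2 g) + (two 1 g packs = 2 g) = 4 g.
That exceeds the Code H-4 rail limit of 2 g.
Code H-6 quantity: 182 mL.
182 mL is within the rail limit of 200 mL for Code H-6.
The segregation rule (Code H-6 with Code H-1) does not apply to Code H-4 with Code H-6.

No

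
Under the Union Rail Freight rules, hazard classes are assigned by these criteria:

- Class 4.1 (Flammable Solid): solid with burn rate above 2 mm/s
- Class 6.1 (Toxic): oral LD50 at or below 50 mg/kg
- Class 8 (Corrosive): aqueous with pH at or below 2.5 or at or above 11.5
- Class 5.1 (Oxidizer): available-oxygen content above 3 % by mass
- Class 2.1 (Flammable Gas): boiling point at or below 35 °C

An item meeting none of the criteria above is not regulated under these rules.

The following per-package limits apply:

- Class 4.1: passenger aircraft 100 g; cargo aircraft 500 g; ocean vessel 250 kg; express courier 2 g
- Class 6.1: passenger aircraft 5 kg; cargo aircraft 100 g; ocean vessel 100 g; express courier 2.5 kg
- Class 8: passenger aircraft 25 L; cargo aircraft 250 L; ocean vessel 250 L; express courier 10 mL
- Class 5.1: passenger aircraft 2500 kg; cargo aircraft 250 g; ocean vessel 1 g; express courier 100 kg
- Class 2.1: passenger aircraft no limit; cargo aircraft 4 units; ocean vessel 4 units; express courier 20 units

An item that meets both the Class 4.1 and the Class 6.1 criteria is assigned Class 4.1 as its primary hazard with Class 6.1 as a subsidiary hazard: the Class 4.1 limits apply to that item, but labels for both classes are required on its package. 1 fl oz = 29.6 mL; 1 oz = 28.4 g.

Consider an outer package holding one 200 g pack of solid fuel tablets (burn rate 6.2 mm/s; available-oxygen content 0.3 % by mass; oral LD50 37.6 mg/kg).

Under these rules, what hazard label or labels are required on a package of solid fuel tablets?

With burn rate 6.2 mm/s (> 2 mm/s), the solid fuel tablets fall in Class 4.1.
Oral LD50 37.6 mg/kg meets the Class 6.1 criterion (Toxic), so the solid fuel tablets are Class 6.1.
By the precedence rule Class 4.1 is primary and Class 6.1 is subsidiary, and that rule requires both labels on the package.

Class 4.1 and 6.1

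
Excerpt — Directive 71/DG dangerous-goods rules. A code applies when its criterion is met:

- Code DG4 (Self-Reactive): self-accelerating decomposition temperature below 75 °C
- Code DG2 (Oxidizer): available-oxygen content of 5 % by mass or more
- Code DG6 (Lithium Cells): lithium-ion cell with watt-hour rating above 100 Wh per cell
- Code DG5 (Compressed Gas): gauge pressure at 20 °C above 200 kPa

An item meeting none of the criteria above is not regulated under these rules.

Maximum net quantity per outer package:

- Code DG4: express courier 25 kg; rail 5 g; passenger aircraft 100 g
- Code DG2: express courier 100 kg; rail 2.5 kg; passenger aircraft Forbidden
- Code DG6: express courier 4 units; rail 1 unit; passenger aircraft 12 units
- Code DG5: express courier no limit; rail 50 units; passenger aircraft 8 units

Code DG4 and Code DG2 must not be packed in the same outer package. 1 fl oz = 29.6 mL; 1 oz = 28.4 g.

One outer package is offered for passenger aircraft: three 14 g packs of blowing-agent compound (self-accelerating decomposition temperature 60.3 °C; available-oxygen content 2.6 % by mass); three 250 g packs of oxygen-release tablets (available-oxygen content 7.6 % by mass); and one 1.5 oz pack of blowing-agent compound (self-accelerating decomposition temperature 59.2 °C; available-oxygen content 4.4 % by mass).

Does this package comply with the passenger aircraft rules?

No

The blowing-agent compound has self-accelerating decomposition temperature 60.3 °C, which is < 75 °C, so it is Code DG4 (Self-Reactive).
With available-oxygen content 7.6 % by mass (≥ 5 % by mass), the oxygen-release tablets fall in Code DG2.
With self-accelerating decomposition temperature 59.2 °C (< 75 °C), the blowing-agent compound falls in Code DG4.
Code DG4 net quantity: (three 14 g packs = 42 g) + (one 1.5 oz pack = 42.6 g) = 84.6 g.
84.6 g ≤ 100 g (passenger aircraft limit, Code DG4) — within limit.
Code DG2 quantity: three 250 g packs = 750 g.
By passenger aircraft, Code DG2 is Forbidden regardless of quantity.
Code DG4 and Code DG2 may not share an outer package.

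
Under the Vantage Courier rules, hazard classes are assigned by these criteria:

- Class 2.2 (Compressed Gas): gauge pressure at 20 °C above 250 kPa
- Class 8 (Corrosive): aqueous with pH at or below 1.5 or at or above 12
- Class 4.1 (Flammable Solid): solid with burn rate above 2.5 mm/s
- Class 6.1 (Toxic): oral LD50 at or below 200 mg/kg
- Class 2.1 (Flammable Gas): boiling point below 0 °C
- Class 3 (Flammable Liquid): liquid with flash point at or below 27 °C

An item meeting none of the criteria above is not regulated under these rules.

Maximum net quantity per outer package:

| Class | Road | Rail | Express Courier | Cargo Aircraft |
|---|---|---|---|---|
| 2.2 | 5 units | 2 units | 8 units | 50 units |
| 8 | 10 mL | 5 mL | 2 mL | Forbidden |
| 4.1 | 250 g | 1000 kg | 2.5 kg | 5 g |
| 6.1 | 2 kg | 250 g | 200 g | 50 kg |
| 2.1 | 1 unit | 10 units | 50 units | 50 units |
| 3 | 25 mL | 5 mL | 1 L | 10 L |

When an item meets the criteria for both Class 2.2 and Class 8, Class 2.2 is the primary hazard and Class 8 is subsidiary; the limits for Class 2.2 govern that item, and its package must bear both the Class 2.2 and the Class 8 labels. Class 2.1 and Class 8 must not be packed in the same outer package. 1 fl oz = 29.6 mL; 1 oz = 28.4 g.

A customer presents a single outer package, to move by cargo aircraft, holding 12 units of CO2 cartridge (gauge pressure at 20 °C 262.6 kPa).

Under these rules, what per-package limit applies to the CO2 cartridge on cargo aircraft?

50 units

CO2 cartridge: gauge pressure at 20 °C 262.6 kPa > 250 kPa → Class 2.2 (Compressed Gas).
The cargo aircraft limit for Class 2.2 is 50 units.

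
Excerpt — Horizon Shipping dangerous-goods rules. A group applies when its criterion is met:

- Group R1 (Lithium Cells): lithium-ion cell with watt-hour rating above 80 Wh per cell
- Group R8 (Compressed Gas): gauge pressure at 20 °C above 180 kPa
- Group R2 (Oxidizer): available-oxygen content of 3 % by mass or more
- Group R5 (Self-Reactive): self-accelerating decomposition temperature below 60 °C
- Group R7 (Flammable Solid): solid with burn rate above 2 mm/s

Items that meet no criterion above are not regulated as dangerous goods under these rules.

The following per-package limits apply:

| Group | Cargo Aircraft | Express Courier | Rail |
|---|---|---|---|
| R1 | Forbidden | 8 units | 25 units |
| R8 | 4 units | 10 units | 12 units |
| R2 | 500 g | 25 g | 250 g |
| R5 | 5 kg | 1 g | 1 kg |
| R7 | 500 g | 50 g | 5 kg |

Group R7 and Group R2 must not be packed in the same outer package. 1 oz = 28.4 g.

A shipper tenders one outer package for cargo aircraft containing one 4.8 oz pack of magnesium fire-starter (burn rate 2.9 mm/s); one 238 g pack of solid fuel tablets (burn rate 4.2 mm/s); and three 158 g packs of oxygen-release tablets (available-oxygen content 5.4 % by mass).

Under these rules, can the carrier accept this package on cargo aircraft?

Burn rate 2.9 mm/s meets the Group R7 criterion (Flammable Solid), so the magnesium fire-starter is Group R7.
With burn rate 4.2 mm/s (> 2 mm/s), the solid fuel tablets fall in Group R7.
Available-oxygen content 5.4 % by mass meets the Group R2 criterion (Oxidizer), so the oxygen-release tablets are Group R2.
Group R7 net quantity: (one 4.8 oz pack = 136.32 g) + 238 g = 374.32 g.
374.32 g ≤ 500 g (cargo aircraft limit, Group R7) — within limit.
Group R2 quantity: three 158 g packs = 474 g.
474 g is within the cargo aircraft limit of 500 g for Group R2.
Group R7 and Group R2 may not share an outer package.

No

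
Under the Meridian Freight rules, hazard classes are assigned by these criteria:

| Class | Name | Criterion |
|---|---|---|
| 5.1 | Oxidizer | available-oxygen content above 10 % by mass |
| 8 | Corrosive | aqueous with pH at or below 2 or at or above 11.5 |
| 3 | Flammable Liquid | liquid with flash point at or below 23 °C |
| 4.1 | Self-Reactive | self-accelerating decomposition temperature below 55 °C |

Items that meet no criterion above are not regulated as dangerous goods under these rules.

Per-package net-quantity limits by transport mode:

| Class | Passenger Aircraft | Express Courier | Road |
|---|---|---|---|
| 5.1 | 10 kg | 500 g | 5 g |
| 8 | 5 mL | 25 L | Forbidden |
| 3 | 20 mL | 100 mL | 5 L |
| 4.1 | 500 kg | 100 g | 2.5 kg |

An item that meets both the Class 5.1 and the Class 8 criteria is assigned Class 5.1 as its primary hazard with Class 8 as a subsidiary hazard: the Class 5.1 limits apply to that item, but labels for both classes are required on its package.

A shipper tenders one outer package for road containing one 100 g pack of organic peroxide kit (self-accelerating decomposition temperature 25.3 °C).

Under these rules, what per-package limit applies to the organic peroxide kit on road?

The organic peroxide kit has self-accelerating decomposition temperature 25.3 °C, which is < 55 °C, so it is Class 4.1 (Self-Reactive).
The road limit for Class 4.1 is 2.5 kg.

2.5 kg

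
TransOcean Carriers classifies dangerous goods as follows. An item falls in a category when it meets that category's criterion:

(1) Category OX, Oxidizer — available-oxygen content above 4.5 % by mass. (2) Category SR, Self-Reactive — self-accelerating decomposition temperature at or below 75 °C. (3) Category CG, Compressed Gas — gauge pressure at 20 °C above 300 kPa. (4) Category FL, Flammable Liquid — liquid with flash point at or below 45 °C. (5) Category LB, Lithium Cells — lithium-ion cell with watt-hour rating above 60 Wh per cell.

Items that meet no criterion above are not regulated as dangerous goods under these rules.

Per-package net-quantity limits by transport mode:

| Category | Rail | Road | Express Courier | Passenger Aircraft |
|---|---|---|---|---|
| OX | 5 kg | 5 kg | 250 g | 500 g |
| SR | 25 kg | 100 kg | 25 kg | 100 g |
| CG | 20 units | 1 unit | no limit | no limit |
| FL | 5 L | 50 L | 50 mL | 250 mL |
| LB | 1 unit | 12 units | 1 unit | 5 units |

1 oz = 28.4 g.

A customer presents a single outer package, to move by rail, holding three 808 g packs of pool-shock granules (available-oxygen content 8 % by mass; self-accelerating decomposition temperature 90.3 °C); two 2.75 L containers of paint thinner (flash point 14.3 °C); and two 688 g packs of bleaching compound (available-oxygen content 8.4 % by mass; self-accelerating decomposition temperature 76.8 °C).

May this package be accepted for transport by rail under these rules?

No

Pool-shock granules: available-oxygen content 8 % by mass > 4.5 % by mass → Category OX (Oxidizer).
With flash point 14.3 °C (≤ 45 °C), the paint thinner falls in Category FL.
The bleaching compound has available-oxygen content 8.4 % by mass, which is > 4.5 % by mass, so it is Category OX (Oxidizer).
Total Category OX: (three 808 g packs = 2.424 kg) + (two 688 g packs = 1.376 kg) = 3.8 kg.
That is within the Category OX rail limit of 5 kg.
Category FL quantity: two 2.75 L containers = 5.5 L.
5.5 L exceeds the rail limit of 5 L for Category FL.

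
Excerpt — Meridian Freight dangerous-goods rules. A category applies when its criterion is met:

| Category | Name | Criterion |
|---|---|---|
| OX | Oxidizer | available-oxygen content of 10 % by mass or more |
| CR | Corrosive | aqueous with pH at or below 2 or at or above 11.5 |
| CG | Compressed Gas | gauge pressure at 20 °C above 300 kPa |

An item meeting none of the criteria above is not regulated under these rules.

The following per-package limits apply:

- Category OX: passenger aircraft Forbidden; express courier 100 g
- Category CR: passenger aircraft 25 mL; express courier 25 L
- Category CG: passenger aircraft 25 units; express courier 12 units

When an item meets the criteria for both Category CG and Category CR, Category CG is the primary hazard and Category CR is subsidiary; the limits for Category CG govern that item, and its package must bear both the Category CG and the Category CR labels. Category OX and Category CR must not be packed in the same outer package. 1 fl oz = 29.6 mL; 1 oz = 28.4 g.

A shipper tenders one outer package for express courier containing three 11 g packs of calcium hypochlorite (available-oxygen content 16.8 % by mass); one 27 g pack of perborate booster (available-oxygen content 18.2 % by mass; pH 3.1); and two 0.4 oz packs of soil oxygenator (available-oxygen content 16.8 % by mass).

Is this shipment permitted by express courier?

With available-oxygen content 16.8 % by mass (≥ 10 % by mass), the calcium hypochlorite falls in Category OX.
Perborate booster: available-oxygen content 18.2 % by mass ≥ 10 % by mass → Category OX (Oxidizer).
Soil oxygenator: available-oxygen content 16.8 % by mass ≥ 10 % by mass → Category OX (Oxidizer).
Total Category OX: (three 11 g packs = 33 g) + 27 g + (two 0.4 oz packs = 22.72 g) = 82.72 g.
82.72 g ≤ 100 g (express courier limit, Category OX) — within limit.

Yes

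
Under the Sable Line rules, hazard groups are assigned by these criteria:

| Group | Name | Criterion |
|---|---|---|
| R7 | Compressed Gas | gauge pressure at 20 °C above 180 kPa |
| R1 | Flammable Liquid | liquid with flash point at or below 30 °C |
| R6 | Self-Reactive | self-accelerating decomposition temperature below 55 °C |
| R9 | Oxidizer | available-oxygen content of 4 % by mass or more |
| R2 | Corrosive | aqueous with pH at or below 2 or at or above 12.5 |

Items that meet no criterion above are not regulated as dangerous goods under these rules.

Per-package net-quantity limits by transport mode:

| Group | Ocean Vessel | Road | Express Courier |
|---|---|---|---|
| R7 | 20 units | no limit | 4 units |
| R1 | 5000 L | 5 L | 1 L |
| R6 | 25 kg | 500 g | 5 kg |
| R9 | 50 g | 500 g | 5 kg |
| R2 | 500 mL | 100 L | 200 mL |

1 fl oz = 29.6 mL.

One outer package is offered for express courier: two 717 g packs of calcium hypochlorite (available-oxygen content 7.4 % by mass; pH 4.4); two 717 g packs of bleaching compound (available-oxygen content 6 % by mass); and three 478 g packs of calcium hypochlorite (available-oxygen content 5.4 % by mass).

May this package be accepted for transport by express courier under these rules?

With available-oxygen content 7.4 % by mass (≥ 4 % by mass), the calcium hypochlorite falls in Group R9.
Bleaching compound: available-oxygen content 6 % by mass ≥ 4 % by mass → Group R9 (Oxidizer).
The calcium hypochlorite has available-oxygen content 5.4 % by mass, which is ≥ 4 % by mass, so it is Group R9 (Oxidizer).
Total Group R9: (two 717 g packs = 1.434 kg) + (two 717 g packs = 1.434 kg) + (three 478 g packs = 1.434 kg) = 4.302 kg.
4.302 kg ≤ 5 kg (express courier limit, Group R9) — within limit.

Yes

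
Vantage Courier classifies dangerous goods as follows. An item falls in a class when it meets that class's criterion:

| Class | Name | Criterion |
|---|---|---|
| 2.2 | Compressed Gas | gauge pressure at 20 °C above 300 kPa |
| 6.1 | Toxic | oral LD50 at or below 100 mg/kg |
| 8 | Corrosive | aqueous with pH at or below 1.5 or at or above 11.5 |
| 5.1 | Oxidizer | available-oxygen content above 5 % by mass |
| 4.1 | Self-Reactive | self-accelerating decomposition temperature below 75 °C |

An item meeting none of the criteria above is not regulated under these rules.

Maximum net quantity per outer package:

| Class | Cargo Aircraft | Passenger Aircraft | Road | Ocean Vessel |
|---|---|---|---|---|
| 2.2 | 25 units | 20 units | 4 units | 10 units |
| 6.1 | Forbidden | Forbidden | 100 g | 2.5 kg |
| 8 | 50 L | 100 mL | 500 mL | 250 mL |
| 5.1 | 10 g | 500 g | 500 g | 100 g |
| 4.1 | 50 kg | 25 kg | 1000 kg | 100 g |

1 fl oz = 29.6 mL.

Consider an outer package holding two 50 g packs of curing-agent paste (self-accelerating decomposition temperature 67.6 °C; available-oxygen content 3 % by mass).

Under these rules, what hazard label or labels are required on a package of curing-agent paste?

Class 4.1

Curing-agent paste: self-accelerating decomposition temperature 67.6 °C < 75 °C → Class 4.1 (Self-Reactive).
Only the Class 4.1 label is required.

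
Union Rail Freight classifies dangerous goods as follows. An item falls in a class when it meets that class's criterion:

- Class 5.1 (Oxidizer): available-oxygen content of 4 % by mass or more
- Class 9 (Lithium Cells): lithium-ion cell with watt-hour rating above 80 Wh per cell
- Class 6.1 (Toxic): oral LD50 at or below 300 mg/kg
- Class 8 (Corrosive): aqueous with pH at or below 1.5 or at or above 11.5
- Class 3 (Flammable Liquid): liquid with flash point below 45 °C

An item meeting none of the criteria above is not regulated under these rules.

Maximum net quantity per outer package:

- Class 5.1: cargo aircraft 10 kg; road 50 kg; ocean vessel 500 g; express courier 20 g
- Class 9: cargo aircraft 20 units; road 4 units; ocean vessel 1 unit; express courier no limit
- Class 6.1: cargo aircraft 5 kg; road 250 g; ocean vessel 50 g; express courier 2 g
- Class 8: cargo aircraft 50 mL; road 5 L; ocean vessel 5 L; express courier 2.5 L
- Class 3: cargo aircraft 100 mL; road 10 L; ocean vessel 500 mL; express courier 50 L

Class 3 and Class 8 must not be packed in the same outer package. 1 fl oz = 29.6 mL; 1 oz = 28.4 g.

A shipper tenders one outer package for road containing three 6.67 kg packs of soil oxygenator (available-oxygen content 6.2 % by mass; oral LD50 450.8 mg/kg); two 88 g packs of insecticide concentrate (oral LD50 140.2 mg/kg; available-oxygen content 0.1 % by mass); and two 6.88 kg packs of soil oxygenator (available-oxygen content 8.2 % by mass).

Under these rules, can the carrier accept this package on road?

Soil oxygenator: available-oxygen content 6.2 % by mass ≥ 4 % by mass → Class 5.1 (Oxidizer).
With oral LD50 140.2 mg/kg (≤ 300 mg/kg), the insecticide concentrate falls in Class 6.1.
Available-oxygen content 8.2 % by mass meets the Class 5.1 criterion (Oxidizer), so the soil oxygenator is Class 5.1.
Class 5.1 net quantity: (three 6.67 kg packs = 20.01 kg) + (two 6.88 kg packs = 13.76 kg) = 33.77 kg.
33.77 kg is within the road limit of 50 kg for Class 5.1.
Class 6.1 quantity: two 88 g packs = 176 g.
176 g ≤ 250 g (road limit, Class 6.1) — within limit.
The segregation rule (Class 3 with Class 8) does not apply to Class 5.1 with Class 6.1.
Every hazard class is within its road limit and no segregation rule is violated.

Yes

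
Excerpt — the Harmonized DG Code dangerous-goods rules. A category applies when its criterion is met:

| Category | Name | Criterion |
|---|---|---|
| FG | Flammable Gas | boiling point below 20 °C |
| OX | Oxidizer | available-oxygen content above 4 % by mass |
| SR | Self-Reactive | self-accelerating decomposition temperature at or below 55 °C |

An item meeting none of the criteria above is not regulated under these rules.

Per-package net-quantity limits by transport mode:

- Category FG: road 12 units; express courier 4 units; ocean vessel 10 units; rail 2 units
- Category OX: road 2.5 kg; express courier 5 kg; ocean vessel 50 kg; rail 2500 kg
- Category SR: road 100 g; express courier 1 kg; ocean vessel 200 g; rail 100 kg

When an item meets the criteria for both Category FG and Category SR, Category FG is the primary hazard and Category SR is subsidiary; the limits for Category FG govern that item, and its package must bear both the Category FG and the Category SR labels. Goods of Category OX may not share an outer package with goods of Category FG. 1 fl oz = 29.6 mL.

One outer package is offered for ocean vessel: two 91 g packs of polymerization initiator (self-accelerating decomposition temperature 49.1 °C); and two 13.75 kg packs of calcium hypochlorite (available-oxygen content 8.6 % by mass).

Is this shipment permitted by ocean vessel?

Polymerization initiator: self-accelerating decomposition temperature 49.1 °C ≤ 55 °C → Category SR (Self-Reactive).
Available-oxygen content 8.6 % by mass meets the Category OX criterion (Oxidizer), so the calcium hypochlorite is Category OX.
Category OX quantity: two 13.75 kg packs = 27.5 kg.
27.5 kg is within the ocean vessel limit of 50 kg for Category OX.
Category SR quantity: two 91 g packs = 182 g.
182 g is within the ocean vessel limit of 200 g for Category SR.
The segregation rule (Category OX with Category FG) does not apply to Category OX with Category SR.
Every hazard category is within its ocean vessel limit and no segregation rule is violated.

Yes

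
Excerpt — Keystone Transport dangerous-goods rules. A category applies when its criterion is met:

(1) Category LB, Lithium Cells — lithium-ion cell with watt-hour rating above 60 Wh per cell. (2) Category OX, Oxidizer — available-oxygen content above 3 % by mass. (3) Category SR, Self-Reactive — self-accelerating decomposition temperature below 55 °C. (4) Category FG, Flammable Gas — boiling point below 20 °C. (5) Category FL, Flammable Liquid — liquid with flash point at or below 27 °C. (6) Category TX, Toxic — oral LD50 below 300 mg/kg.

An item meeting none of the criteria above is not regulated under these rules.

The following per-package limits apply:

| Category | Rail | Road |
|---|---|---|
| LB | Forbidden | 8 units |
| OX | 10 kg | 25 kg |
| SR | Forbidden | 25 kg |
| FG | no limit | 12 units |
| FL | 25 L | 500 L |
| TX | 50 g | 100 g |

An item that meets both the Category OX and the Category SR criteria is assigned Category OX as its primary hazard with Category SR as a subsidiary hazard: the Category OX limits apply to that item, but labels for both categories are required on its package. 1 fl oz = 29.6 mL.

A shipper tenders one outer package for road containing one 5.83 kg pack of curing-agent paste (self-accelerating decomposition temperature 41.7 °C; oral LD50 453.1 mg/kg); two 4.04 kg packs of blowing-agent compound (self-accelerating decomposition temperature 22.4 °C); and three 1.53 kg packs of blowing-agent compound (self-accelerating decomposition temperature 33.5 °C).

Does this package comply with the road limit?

Self-accelerating decomposition temperature 41.7 °C meets the Category SR criterion (Self-Reactive), so the curing-agent paste is Category SR.
Blowing-agent compound: self-accelerating decomposition temperature 22.4 °C < 55 °C → Category SR (Self-Reactive).
Self-accelerating decomposition temperature 33.5 °C meets the Category SR criterion (Self-Reactive), so the blowing-agent compound is Category SR.
Category SR net quantity: 5.83 kg + (two 4.04 kg packs = 8.08 kg) + (three 1.53 kg packs = 4.59 kg) = 18.5 kg.
18.5 kg is within the road limit of 25 kg for Category SR.

Yes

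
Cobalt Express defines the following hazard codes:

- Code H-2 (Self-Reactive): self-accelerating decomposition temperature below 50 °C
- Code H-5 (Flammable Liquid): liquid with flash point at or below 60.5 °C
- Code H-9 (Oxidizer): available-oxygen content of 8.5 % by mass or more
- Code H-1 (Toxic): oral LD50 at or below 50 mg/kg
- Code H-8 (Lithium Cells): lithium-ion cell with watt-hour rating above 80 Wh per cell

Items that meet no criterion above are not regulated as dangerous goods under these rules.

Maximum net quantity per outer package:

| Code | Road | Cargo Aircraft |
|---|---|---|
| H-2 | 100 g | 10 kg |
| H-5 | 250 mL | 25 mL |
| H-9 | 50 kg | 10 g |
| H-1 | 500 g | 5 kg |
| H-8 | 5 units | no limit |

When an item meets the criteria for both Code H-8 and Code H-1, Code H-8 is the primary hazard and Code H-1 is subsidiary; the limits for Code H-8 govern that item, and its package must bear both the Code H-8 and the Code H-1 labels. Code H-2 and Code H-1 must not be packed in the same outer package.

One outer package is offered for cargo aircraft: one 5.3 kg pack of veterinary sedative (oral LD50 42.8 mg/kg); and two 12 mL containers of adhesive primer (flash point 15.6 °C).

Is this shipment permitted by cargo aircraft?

No

Veterinary sedative: oral LD50 42.8 mg/kg ≤ 50 mg/kg → Code H-1 (Toxic).
Adhesive primer: flash point 15.6 °C ≤ 60.5 °C → Code H-5 (Flammable Liquid).
Code H-1 quantity: 5.3 kg.
5.3 kg > 5 kg (cargo aircraft limit, Code H-1) — over the limit.
Code H-5 quantity: two 12 mL containers = 24 mL.
24 mL ≤ 25 mL (cargo aircraft limit, Code H-5) — within limit.
The segregation rule (Code H-2 with Code H-1) does not apply to Code H-1 with Code H-5.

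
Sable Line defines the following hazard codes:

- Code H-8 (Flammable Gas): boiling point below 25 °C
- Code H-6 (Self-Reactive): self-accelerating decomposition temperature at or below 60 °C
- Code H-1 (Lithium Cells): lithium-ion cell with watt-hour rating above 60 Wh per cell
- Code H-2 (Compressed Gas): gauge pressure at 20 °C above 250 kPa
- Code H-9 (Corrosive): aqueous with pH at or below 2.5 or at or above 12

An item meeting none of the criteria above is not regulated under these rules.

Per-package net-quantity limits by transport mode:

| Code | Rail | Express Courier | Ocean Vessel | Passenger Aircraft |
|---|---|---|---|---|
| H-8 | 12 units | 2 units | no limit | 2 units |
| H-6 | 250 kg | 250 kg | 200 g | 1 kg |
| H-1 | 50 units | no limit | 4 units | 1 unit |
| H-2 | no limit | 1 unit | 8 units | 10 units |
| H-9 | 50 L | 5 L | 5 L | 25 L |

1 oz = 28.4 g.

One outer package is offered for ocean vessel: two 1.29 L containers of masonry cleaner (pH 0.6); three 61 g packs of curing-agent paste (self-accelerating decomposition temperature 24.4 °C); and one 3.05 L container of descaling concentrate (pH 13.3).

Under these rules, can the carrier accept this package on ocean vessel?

Masonry cleaner: pH 0.6 ≤ 2.5 → Code H-9 (Corrosive).
Curing-agent paste: self-accelerating decomposition temperature 24.4 °C ≤ 60 °C → Code H-6 (Self-Reactive).
Descaling concentrate: pH 13.3 ≥ 12 → Code H-9 (Corrosive).
Total Code H-9: (two 1.29 L containers = 2.58 L) + 3.05 L = 5.63 L.
5.63 L exceeds the ocean vessel limit of 5 L for Code H-9.
Code H-6 quantity: three 61 g packs = 183 g.
That is within the Code H-6 ocean vessel limit of 200 g.

No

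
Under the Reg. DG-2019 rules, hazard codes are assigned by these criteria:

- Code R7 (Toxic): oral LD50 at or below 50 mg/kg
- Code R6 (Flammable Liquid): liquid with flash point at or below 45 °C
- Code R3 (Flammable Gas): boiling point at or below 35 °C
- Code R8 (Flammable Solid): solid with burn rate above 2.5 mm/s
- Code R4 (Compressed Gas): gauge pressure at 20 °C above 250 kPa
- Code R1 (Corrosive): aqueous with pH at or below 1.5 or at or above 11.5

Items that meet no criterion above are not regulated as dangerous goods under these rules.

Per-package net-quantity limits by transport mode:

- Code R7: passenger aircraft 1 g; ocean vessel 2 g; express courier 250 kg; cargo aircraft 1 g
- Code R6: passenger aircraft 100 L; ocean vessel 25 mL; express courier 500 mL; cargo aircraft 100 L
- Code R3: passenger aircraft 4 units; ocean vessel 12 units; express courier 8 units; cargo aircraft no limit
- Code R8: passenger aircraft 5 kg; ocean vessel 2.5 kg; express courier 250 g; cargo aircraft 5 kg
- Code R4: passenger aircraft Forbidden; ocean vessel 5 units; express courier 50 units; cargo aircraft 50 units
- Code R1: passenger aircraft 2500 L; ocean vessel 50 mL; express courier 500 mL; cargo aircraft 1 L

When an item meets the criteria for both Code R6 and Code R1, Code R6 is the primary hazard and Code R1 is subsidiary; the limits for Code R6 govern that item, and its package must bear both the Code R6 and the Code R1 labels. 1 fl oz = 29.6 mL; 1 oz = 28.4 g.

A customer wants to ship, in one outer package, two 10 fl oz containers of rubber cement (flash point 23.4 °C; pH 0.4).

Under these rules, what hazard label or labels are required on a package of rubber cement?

Code R1 and R6

Flash point 23.4 °C meets the Code R6 criterion (Flammable Liquid), so the rubber cement is Code R6.
With pH 0.4 (≤ 1.5), the rubber cement falls in Code R1.
By the precedence rule Code R6 is primary and Code R1 is subsidiary, and that rule requires both labels on the package.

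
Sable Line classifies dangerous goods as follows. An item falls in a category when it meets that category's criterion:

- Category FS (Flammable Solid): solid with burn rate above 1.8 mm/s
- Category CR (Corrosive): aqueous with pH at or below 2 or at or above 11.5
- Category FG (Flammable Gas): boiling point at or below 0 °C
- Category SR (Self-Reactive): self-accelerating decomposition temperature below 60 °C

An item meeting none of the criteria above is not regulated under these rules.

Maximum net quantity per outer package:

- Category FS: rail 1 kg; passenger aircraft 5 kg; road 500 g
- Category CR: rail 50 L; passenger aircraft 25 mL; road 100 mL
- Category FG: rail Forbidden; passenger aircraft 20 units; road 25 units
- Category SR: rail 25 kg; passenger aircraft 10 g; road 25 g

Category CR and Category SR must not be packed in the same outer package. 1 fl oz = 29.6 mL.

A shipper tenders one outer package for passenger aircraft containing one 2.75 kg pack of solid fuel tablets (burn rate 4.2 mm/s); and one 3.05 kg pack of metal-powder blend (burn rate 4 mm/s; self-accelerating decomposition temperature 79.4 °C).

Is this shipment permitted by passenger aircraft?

The solid fuel tablets have burn rate 4.2 mm/s, which is > 1.8 mm/s, so they are Category FS (Flammable Solid).
Burn rate 4 mm/s meets the Category FS criterion (Flammable Solid), so the metal-powder blend is Category FS.
Category FS net quantity: 2.75 kg + 3.05 kg = 5.8 kg.
5.8 kg exceeds the passenger aircraft limit of 5 kg for Category FS.

No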